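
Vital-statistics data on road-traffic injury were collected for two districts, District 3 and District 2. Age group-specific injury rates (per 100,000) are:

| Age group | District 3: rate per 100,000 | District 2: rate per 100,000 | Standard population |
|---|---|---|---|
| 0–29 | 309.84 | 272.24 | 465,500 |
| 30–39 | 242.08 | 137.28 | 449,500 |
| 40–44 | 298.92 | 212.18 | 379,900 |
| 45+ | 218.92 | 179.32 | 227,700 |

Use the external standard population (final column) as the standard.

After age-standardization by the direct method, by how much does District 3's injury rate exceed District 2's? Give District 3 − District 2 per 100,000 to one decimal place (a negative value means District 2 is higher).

70.0

Standard total = 1,522,600; weights = 0.3057, 0.2952, 0.2495, 0.1495.
District 3: 0.3057×309.84 + 0.2952×242.08 + 0.2495×298.92 + 0.1495×218.92 = 273.5146 per 100,000.
District 2: 0.3057×272.24 + 0.2952×137.28 + 0.2495×212.18 + 0.1495×179.32 = 203.5160 per 100,000.
Difference = 273.5146 − 203.5160 = 69.9986.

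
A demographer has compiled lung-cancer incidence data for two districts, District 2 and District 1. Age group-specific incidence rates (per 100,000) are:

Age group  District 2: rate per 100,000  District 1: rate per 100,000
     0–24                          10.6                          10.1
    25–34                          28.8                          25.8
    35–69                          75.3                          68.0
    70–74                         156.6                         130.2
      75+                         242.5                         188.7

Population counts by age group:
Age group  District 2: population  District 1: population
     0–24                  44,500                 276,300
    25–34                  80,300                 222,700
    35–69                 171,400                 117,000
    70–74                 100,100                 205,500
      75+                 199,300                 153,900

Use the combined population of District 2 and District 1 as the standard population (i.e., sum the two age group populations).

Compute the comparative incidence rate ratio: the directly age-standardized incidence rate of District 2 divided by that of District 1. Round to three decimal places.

Combined standard total = 1,571,000; weights = 0.2042, 0.1929, 0.1836, 0.1945, 0.2248.
District 2: 0.2042×10.6 + 0.1929×28.8 + 0.1836×75.3 + 0.1945×156.6 + 0.2248×242.5 = 106.5254 per 100,000.
District 1: 0.2042×10.1 + 0.1929×25.8 + 0.1836×68.0 + 0.1945×130.2 + 0.2248×188.7 = 87.2735 per 100,000.
Ratio = 106.5254 ÷ 87.2735 = 1.22059.

1.221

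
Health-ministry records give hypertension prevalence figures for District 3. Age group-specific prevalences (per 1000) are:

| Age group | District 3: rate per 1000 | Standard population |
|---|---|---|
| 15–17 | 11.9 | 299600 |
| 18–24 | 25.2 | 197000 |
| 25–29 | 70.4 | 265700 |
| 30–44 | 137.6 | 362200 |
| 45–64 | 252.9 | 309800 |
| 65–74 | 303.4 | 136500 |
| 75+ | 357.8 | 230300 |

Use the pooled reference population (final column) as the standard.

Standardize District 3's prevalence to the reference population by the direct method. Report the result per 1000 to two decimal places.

155.04

Standard total = 1801100; weights = 0.1663, 0.1094, 0.1475, 0.2011, 0.1720, 0.0758, 0.1279.
Standardized rate: 0.1663×11.9 + 0.1094×25.2 + 0.1475×70.4 + 0.2011×137.6 + 0.1720×252.9 + 0.0758×303.4 + 0.1279×357.8 = 155.0372 per 1000.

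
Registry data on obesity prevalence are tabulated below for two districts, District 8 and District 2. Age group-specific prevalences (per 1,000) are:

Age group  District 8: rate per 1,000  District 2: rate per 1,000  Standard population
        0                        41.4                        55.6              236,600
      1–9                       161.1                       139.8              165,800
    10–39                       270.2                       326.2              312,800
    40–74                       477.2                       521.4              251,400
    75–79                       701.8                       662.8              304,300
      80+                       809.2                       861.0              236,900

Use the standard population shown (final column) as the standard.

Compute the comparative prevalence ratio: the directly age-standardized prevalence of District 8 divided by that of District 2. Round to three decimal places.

0.957

Standard total = 1,507,800; weights = 0.1569, 0.1100, 0.2075, 0.1667, 0.2018, 0.1571.
District 8: 0.1569×41.4 + 0.1100×161.1 + 0.2075×270.2 + 0.1667×477.2 + 0.2018×701.8 + 0.1571×809.2 = 428.6042 per 1,000.
District 2: 0.1569×55.6 + 0.1100×139.8 + 0.2075×326.2 + 0.1667×521.4 + 0.2018×662.8 + 0.1571×861.0 = 447.7451 per 1,000.
Ratio = 428.6042 ÷ 447.7451 = 0.95725.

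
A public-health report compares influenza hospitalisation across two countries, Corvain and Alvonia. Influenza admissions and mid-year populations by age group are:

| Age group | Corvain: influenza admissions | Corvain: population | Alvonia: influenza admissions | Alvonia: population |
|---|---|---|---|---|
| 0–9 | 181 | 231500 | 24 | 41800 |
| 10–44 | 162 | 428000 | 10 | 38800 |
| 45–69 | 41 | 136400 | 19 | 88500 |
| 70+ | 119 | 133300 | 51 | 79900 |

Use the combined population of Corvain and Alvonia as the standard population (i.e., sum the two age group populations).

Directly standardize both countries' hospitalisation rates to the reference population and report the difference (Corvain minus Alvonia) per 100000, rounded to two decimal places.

15.85

Age-specific rates per 100000 for Corvain: 78.19, 37.85, 30.06, 89.27.
For Alvonia: 57.42, 25.77, 21.47, 63.83.
Combined standard total = 1178200; weights = 0.2320, 0.3962, 0.1909, 0.1810.
Corvain: 0.2320×78.19 + 0.3962×37.85 + 0.1909×30.06 + 0.1810×89.27 = 55.0245 per 100000.
Alvonia: 0.2320×57.42 + 0.3962×25.77 + 0.1909×21.47 + 0.1810×63.83 = 39.1781 per 100000.
Difference = 55.0245 − 39.1781 = 15.8463.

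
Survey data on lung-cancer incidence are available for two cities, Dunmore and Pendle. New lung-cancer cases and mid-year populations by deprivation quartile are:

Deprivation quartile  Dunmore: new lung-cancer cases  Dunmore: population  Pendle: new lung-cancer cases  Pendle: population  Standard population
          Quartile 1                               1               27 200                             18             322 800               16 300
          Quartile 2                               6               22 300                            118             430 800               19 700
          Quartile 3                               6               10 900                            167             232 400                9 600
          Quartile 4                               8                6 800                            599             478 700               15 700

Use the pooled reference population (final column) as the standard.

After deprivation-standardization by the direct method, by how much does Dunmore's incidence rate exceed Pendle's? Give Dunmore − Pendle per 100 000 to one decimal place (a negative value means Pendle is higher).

Deprivation-specific rates per 100 000 for Dunmore: 3.68, 26.91, 55.05, 117.65.
For Pendle: 5.58, 27.39, 71.86, 125.13.
Standard total = 61 300; weights = 0.2659, 0.3214, 0.1566, 0.2561.
Dunmore: 0.2659×3.68 + 0.3214×26.91 + 0.1566×55.05 + 0.2561×117.65 = 48.3764 per 100 000.
Pendle: 0.2659×5.58 + 0.3214×27.39 + 0.1566×71.86 + 0.2561×125.13 = 53.5871 per 100 000.
Difference = 48.3764 − 53.5871 = -5.2107.

-5.2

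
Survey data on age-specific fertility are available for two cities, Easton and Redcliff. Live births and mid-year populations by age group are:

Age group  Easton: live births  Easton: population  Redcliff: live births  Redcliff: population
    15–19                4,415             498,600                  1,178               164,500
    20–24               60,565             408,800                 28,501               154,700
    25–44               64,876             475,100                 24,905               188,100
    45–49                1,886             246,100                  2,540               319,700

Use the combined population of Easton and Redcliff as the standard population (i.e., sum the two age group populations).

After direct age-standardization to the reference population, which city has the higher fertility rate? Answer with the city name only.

Age-specific rates per 1,000 for Easton: 8.855, 148.153, 136.552, 7.664.
For Redcliff: 7.161, 184.234, 132.403, 7.945.
Combined standard total = 2,455,600; weights = 0.2700, 0.2295, 0.2701, 0.2304.
Easton: 0.2700×8.855 + 0.2295×148.153 + 0.2701×136.552 + 0.2304×7.664 = 75.0340 per 1,000.
Redcliff: 0.2700×7.161 + 0.2295×184.234 + 0.2701×132.403 + 0.2304×7.945 = 81.8005 per 1,000.
The crude rates (80.89 vs 69.07) would put Easton higher, but that reflects its age composition; once standardized to a common age structure, Redcliff has the higher underlying rate.

Redcliff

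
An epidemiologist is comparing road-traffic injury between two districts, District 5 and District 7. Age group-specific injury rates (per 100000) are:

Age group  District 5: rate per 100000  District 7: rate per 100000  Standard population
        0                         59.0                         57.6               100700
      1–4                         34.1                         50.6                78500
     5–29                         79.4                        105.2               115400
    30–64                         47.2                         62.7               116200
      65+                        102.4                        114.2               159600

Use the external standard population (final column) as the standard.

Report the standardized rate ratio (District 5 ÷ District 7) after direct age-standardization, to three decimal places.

Standard total = 570400; weights = 0.1765, 0.1376, 0.2023, 0.2037, 0.2798.
District 5: 0.1765×59.0 + 0.1376×34.1 + 0.2023×79.4 + 0.2037×47.2 + 0.2798×102.4 = 69.4400 per 100000.
District 7: 0.1765×57.6 + 0.1376×50.6 + 0.2023×105.2 + 0.2037×62.7 + 0.2798×114.2 = 83.1426 per 100000.
Ratio = 69.4400 ÷ 83.1426 = 0.83519.

0.835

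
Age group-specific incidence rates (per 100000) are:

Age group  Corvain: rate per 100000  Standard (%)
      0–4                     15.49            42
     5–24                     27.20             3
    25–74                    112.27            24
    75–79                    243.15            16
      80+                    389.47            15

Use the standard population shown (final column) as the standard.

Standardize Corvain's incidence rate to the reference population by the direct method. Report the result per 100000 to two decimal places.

131.59

Standard weights: 0.42, 0.03, 0.24, 0.16, 0.15.
Standardized rate: 0.4200×15.49 + 0.0300×27.20 + 0.2400×112.27 + 0.1600×243.15 + 0.1500×389.47 = 131.5911 per 100000.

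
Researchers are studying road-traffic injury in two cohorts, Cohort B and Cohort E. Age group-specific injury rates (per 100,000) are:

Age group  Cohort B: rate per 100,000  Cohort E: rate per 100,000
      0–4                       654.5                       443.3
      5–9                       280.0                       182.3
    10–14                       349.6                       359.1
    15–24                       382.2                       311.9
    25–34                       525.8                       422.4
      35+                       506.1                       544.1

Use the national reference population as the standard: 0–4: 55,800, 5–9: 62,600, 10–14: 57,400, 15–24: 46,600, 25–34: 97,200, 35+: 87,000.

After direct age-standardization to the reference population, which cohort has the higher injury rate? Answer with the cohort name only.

Standard total = 406,600; weights = 0.1372, 0.1540, 0.1412, 0.1146, 0.2391, 0.2140.
Cohort B: 0.1372×654.5 + 0.1540×280.0 + 0.1412×349.6 + 0.1146×382.2 + 0.2391×525.8 + 0.2140×506.1 = 460.0716 per 100,000.
Cohort E: 0.1372×443.3 + 0.1540×182.3 + 0.1412×359.1 + 0.1146×311.9 + 0.2391×422.4 + 0.2140×544.1 = 392.7422 per 100,000.

Cohort B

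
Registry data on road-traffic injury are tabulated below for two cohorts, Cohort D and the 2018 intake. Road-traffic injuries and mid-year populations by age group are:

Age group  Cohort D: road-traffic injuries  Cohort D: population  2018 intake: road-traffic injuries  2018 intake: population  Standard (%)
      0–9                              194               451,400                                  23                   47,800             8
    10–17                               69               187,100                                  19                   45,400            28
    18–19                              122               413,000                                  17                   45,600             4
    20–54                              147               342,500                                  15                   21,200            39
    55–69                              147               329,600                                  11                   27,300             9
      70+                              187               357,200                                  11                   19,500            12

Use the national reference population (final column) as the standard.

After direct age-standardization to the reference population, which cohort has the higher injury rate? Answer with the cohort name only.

2018 intake

Age-specific rates per 100,000 for Cohort D: 42.98, 36.88, 29.54, 42.92, 44.60, 52.35.
For the 2018 intake: 48.12, 41.85, 37.28, 70.75, 40.29, 56.41.
Standard weights: 0.08, 0.28, 0.04, 0.39, 0.09, 0.12.
Cohort D: 0.0800×42.98 + 0.2800×36.88 + 0.0400×29.54 + 0.3900×42.92 + 0.0900×44.60 + 0.1200×52.35 = 41.9807 per 100,000.
The 2018 intake: 0.0800×48.12 + 0.2800×41.85 + 0.0400×37.28 + 0.3900×70.75 + 0.0900×40.29 + 0.1200×56.41 = 55.0486 per 100,000.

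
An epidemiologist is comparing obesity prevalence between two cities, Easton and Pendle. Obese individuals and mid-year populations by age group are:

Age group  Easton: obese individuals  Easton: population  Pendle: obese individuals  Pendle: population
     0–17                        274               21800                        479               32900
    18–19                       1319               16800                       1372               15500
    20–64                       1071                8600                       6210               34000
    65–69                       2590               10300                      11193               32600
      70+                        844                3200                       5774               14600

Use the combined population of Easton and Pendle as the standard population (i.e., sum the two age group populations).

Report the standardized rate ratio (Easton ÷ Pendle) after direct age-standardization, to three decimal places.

Age-specific rates per 1000 for Easton: 12.569, 78.512, 124.535, 251.456, 263.750.
For Pendle: 14.559, 88.516, 182.647, 343.344, 395.479.
Combined standard total = 190300; weights = 0.2874, 0.1697, 0.2239, 0.2254, 0.0935.
Easton: 0.2874×12.569 + 0.1697×78.512 + 0.2239×124.535 + 0.2254×251.456 + 0.0935×263.750 = 126.1737 per 1000.
Pendle: 0.2874×14.559 + 0.1697×88.516 + 0.2239×182.647 + 0.2254×343.344 + 0.0935×395.479 = 174.4887 per 1000.
Ratio = 126.1737 ÷ 174.4887 = 0.72311.

0.723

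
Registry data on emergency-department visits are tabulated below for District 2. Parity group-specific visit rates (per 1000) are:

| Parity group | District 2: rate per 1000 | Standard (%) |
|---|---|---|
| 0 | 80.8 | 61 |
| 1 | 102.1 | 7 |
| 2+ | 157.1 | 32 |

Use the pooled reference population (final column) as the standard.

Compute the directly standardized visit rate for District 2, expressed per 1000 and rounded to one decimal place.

106.7

Standard weights: 0.61, 0.07, 0.32.
Standardized rate: 0.6100×80.8 + 0.0700×102.1 + 0.3200×157.1 = 106.7070 per 1000.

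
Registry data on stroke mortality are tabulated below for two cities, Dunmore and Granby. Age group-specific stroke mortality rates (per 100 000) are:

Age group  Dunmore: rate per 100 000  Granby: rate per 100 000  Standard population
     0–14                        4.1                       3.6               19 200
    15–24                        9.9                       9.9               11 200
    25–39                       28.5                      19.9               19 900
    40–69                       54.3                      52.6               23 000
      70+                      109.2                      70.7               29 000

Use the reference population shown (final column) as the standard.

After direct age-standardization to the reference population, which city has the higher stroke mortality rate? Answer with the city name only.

Standard total = 102 300; weights = 0.1877, 0.1095, 0.1945, 0.2248, 0.2835.
Dunmore: 0.1877×4.1 + 0.1095×9.9 + 0.1945×28.5 + 0.2248×54.3 + 0.2835×109.2 = 50.5616 per 100 000.
Granby: 0.1877×3.6 + 0.1095×9.9 + 0.1945×19.9 + 0.2248×52.6 + 0.2835×70.7 = 37.4986 per 100 000.

Dunmore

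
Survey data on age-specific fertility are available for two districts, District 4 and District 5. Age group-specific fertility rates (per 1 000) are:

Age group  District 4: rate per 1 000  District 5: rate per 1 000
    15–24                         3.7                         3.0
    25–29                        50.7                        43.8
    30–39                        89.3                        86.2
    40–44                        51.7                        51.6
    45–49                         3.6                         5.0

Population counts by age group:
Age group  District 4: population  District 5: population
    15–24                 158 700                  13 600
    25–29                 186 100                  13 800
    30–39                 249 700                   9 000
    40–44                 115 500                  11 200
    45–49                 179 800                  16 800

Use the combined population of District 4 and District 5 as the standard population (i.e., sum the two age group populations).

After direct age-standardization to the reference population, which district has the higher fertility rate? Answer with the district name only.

District 4

Combined standard total = 954 200; weights = 0.1806, 0.2095, 0.2711, 0.1328, 0.2060.
District 4: 0.1806×3.7 + 0.2095×50.7 + 0.2711×89.3 + 0.1328×51.7 + 0.2060×3.6 = 43.1068 per 1 000.
District 5: 0.1806×3.0 + 0.2095×43.8 + 0.2711×86.2 + 0.1328×51.6 + 0.2060×5.0 = 40.9696 per 1 000.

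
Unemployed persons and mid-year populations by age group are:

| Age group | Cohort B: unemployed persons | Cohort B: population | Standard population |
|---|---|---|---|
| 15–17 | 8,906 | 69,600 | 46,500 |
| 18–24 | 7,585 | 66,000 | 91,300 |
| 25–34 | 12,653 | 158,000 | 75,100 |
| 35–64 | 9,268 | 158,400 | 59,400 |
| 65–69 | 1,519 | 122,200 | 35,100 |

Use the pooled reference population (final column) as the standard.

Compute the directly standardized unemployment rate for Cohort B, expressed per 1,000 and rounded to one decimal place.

85.8

Age-specific rates per 1,000 for Cohort B: 127.960, 114.924, 80.082, 58.510, 12.430.
Standard total = 307,400; weights = 0.1513, 0.2970, 0.2443, 0.1932, 0.1142.
Standardized rate: 0.1513×127.960 + 0.2970×114.924 + 0.2443×80.082 + 0.1932×58.510 + 0.1142×12.430 = 85.7798 per 1,000.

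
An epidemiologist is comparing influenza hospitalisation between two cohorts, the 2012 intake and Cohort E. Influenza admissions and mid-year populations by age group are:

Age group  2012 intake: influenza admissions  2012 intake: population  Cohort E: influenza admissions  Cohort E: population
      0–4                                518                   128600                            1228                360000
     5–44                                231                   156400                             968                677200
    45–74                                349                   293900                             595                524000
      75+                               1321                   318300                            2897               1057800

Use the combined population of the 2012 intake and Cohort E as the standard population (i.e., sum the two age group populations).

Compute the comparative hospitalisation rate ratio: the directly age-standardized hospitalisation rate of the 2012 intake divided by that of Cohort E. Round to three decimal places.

1.308

Age-specific rates per 100000 for the 2012 intake: 402.80, 147.70, 118.75, 415.02.
For Cohort E: 341.11, 142.94, 113.55, 273.87.
Combined standard total = 3516200; weights = 0.1390, 0.2371, 0.2326, 0.3914.
The 2012 intake: 0.1390×402.80 + 0.2371×147.70 + 0.2326×118.75 + 0.3914×415.02 = 281.0301 per 100000.
Cohort E: 0.1390×341.11 + 0.2371×142.94 + 0.2326×113.55 + 0.3914×273.87 = 214.8820 per 100000.
Ratio = 281.0301 ÷ 214.8820 = 1.30783.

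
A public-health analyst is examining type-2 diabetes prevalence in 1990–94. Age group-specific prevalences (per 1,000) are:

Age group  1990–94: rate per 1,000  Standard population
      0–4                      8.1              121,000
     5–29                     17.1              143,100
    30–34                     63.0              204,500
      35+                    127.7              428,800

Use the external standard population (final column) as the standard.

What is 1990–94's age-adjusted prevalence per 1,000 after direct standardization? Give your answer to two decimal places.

79.19

Standard total = 897,400; weights = 0.1348, 0.1595, 0.2279, 0.4778.
Standardized rate: 0.1348×8.1 + 0.1595×17.1 + 0.2279×63.0 + 0.4778×127.7 = 79.1936 per 1,000.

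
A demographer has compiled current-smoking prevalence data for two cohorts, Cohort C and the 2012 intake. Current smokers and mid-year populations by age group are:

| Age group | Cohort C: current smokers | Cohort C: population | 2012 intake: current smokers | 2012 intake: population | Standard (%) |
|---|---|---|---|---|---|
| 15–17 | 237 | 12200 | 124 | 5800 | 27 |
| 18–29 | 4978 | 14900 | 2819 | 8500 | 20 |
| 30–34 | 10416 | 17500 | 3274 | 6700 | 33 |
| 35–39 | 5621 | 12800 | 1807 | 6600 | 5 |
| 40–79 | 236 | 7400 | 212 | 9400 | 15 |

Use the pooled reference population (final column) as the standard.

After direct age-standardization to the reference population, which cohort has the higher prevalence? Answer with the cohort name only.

Cohort C

Age-specific rates per 1000 for Cohort C: 19.426, 334.094, 595.200, 439.141, 31.892.
For the 2012 intake: 21.379, 331.647, 488.657, 273.788, 22.553.
Standard weights: 0.27, 0.20, 0.33, 0.05, 0.15.
Cohort C: 0.2700×19.426 + 0.2000×334.094 + 0.3300×595.200 + 0.0500×439.141 + 0.1500×31.892 = 295.2207 per 1000.
The 2012 intake: 0.2700×21.379 + 0.2000×331.647 + 0.3300×488.657 + 0.0500×273.788 + 0.1500×22.553 = 250.4309 per 1000.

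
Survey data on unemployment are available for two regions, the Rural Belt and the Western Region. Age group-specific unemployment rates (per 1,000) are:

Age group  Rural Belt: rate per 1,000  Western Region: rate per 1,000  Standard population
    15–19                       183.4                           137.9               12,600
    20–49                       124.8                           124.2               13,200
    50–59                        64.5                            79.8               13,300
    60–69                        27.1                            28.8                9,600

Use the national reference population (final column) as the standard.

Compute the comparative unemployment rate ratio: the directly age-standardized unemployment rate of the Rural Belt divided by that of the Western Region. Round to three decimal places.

1.077

Standard total = 48,700; weights = 0.2587, 0.2710, 0.2731, 0.1971.
The Rural Belt: 0.2587×183.4 + 0.2710×124.8 + 0.2731×64.5 + 0.1971×27.1 = 104.2343 per 1,000.
The Western Region: 0.2587×137.9 + 0.2710×124.2 + 0.2731×79.8 + 0.1971×28.8 = 96.8131 per 1,000.
Ratio = 104.2343 ÷ 96.8131 = 1.07665.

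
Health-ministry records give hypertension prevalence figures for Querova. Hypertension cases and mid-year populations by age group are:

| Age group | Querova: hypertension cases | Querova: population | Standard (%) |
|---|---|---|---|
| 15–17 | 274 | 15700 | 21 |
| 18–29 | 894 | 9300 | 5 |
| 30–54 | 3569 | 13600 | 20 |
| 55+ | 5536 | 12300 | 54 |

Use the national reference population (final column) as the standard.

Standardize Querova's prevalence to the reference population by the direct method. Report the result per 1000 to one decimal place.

Age-specific rates per 1000 for Querova: 17.452, 96.129, 262.426, 450.081.
Standard weights: 0.21, 0.05, 0.20, 0.54.
Standardized rate: 0.2100×17.452 + 0.0500×96.129 + 0.2000×262.426 + 0.5400×450.081 = 304.0006 per 1000.

304.0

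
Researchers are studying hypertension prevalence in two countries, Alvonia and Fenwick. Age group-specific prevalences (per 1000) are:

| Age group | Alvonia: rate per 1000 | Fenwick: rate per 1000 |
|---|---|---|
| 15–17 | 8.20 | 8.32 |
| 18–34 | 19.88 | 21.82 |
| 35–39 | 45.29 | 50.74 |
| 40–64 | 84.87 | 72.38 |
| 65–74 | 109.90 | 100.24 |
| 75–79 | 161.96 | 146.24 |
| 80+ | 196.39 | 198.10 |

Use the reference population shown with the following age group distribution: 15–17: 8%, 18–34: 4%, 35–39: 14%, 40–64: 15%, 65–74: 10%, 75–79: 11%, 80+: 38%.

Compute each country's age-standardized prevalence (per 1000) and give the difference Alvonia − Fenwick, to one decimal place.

Standard weights: 0.08, 0.04, 0.14, 0.15, 0.10, 0.11, 0.38.
Alvonia: 0.0800×8.20 + 0.0400×19.88 + 0.1400×45.29 + 0.1500×84.87 + 0.1000×109.90 + 0.1100×161.96 + 0.3800×196.39 = 123.9561 per 1000.
Fenwick: 0.0800×8.32 + 0.0400×21.82 + 0.1400×50.74 + 0.1500×72.38 + 0.1000×100.24 + 0.1100×146.24 + 0.3800×198.10 = 120.8874 per 1000.
Difference = 123.9561 − 120.8874 = 3.0687.

3.1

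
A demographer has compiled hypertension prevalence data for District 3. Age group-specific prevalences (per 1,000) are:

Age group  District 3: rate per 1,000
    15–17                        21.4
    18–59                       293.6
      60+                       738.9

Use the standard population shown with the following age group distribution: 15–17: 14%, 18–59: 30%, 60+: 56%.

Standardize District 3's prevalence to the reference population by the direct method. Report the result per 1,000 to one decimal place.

504.9

Standard weights: 0.14, 0.30, 0.56.
Standardized rate: 0.1400×21.4 + 0.3000×293.6 + 0.5600×738.9 = 504.8600 per 1,000.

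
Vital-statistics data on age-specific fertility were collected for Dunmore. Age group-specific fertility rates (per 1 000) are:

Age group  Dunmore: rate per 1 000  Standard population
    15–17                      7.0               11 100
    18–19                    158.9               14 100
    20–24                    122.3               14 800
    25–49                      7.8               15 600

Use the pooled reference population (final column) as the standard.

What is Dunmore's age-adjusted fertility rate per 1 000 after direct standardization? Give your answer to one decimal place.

Standard total = 55 600; weights = 0.1996, 0.2536, 0.2662, 0.2806.
Standardized rate: 0.1996×7.0 + 0.2536×158.9 + 0.2662×122.3 + 0.2806×7.8 = 76.4372 per 1 000.

76.4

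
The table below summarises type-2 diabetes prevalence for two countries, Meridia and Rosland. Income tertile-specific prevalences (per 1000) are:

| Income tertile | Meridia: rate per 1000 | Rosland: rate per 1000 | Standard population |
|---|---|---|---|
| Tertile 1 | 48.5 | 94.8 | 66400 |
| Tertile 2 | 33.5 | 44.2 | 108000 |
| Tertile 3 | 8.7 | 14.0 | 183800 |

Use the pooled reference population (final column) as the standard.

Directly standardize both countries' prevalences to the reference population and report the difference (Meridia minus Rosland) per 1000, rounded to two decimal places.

Standard total = 358200; weights = 0.1854, 0.3015, 0.5131.
Meridia: 0.1854×48.5 + 0.3015×33.5 + 0.5131×8.7 = 23.5552 per 1000.
Rosland: 0.1854×94.8 + 0.3015×44.2 + 0.5131×14.0 = 38.0835 per 1000.
Difference = 23.5552 − 38.0835 = -14.5284.

-14.53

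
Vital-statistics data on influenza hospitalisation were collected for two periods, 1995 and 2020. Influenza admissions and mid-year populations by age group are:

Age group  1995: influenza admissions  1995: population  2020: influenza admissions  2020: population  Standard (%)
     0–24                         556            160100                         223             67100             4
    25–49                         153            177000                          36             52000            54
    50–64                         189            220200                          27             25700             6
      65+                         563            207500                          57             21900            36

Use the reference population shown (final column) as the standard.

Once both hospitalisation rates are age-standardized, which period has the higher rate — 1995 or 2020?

1995

Age-specific rates per 100000 for 1995: 347.28, 86.44, 85.83, 271.33.
For 2020: 332.34, 69.23, 105.06, 260.27.
Standard weights: 0.04, 0.54, 0.06, 0.36.
1995: 0.0400×347.28 + 0.5400×86.44 + 0.0600×85.83 + 0.3600×271.33 = 163.3963 per 100000.
2020: 0.0400×332.34 + 0.5400×69.23 + 0.0600×105.06 + 0.3600×260.27 = 150.6803 per 100000.
The crude rates (191.03 vs 205.76) would put 2020 higher, but that reflects its age composition; once standardized to a common age structure, 1995 has the higher underlying rate.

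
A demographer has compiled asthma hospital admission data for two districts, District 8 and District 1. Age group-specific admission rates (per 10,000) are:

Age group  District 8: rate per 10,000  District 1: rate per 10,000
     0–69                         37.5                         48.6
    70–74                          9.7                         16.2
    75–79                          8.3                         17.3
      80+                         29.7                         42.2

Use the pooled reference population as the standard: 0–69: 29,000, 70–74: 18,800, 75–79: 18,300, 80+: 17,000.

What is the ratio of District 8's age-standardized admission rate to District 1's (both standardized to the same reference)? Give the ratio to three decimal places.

Standard total = 83,100; weights = 0.3490, 0.2262, 0.2202, 0.2046.
District 8: 0.3490×37.5 + 0.2262×9.7 + 0.2202×8.3 + 0.2046×29.7 = 23.1847 per 10,000.
District 1: 0.3490×48.6 + 0.2262×16.2 + 0.2202×17.3 + 0.2046×42.2 = 33.0680 per 10,000.
Ratio = 23.1847 ÷ 33.0680 = 0.70112.

0.701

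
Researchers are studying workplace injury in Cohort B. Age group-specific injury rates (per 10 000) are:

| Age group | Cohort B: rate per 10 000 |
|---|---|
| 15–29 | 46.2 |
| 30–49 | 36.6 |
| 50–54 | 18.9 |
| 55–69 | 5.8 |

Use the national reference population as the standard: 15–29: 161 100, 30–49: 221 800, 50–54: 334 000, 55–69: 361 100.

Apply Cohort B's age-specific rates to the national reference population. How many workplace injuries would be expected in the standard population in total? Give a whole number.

2397

Expected workplace injuries = Σ (standard pop × age-specific rate ÷ 10 000)
= 161 100×46.2/10 000 + 221 800×36.6/10 000 + 334 000×18.9/10 000 + 361 100×5.8/10 000
= 744.28 + 811.79 + 631.26 + 209.44 = 2396.77.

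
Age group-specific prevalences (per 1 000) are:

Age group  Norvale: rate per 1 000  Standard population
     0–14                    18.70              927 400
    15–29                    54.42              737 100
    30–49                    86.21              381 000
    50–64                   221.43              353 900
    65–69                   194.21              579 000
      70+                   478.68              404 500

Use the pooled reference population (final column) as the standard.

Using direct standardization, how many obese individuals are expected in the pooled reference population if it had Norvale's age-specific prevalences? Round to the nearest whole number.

474739

Expected obese individuals = Σ (standard pop × age-specific rate ÷ 1 000)
= 927 400×18.70/1 000 + 737 100×54.42/1 000 + 381 000×86.21/1 000 + 353 900×221.43/1 000 + 579 000×194.21/1 000 + 404 500×478.68/1 000
= 17342.38 + 40112.98 + 32846.01 + 78364.08 + 112447.59 + 193626.06 = 474739.10.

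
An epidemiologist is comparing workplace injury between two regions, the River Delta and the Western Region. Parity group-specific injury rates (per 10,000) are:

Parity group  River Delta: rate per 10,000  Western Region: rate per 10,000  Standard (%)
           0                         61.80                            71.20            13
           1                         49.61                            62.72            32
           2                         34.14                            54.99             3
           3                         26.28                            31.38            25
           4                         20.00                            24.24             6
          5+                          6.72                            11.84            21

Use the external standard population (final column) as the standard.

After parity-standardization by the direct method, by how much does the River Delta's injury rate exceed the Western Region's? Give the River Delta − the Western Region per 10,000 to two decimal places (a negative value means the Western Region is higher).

Standard weights: 0.13, 0.32, 0.03, 0.25, 0.06, 0.21.
The River Delta: 0.1300×61.80 + 0.3200×49.61 + 0.0300×34.14 + 0.2500×26.28 + 0.0600×20.00 + 0.2100×6.72 = 34.1146 per 10,000.
The Western Region: 0.1300×71.20 + 0.3200×62.72 + 0.0300×54.99 + 0.2500×31.38 + 0.0600×24.24 + 0.2100×11.84 = 42.7619 per 10,000.
Difference = 34.1146 − 42.7619 = -8.6473.

-8.65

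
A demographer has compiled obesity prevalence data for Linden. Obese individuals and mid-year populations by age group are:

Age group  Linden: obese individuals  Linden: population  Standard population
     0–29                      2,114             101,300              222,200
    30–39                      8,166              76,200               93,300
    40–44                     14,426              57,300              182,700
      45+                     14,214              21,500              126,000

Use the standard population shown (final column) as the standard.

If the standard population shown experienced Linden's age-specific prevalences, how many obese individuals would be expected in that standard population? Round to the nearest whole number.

Age-specific rates per 1,000 for Linden: 20.869, 107.165, 251.763, 661.116.
Expected obese individuals = Σ (standard pop × age-specific rate ÷ 1,000)
= 222,200×20.869/1,000 + 93,300×107.165/1,000 + 182,700×251.763/1,000 + 126,000×661.116/1,000
= 4637.03 + 9998.53 + 45997.04 + 83300.65 = 143933.24.

143933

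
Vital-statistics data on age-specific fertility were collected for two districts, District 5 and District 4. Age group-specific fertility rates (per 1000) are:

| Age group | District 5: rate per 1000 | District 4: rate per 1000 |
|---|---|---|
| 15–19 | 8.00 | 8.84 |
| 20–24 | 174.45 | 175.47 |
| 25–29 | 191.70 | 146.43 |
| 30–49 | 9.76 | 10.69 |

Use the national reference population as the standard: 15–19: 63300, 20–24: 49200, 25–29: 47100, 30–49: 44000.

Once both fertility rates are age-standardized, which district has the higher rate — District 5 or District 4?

District 5

Standard total = 203600; weights = 0.3109, 0.2417, 0.2313, 0.2161.
District 5: 0.3109×8.00 + 0.2417×174.45 + 0.2313×191.70 + 0.2161×9.76 = 91.0995 per 1000.
District 4: 0.3109×8.84 + 0.2417×175.47 + 0.2313×146.43 + 0.2161×10.69 = 81.3355 per 1000.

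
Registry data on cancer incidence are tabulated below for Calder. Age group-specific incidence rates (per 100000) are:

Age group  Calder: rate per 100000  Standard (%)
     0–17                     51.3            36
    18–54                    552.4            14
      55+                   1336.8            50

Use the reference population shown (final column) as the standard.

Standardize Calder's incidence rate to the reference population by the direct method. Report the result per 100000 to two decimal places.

764.20

Standard weights: 0.36, 0.14, 0.50.
Standardized rate: 0.3600×51.3 + 0.1400×552.4 + 0.5000×1336.8 = 764.2040 per 100000.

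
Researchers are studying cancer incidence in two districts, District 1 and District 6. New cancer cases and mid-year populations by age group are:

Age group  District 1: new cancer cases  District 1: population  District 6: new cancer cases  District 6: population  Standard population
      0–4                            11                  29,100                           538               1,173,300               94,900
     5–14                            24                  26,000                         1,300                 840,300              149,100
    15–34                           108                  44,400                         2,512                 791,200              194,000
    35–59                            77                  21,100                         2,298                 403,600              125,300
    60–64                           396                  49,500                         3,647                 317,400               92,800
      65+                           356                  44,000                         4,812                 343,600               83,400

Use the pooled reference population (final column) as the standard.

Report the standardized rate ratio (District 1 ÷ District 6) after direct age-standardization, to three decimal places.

Age-specific rates per 100,000 for District 1: 37.80, 92.31, 243.24, 364.93, 800.00, 809.09.
For District 6: 45.85, 154.71, 317.49, 569.38, 1149.02, 1400.47.
Standard total = 739,500; weights = 0.1283, 0.2016, 0.2623, 0.1694, 0.1255, 0.1128.
District 1: 0.1283×37.80 + 0.2016×92.31 + 0.2623×243.24 + 0.1694×364.93 + 0.1255×800.00 + 0.1128×809.09 = 340.7482 per 100,000.
District 6: 0.1283×45.85 + 0.2016×154.71 + 0.2623×317.49 + 0.1694×569.38 + 0.1255×1149.02 + 0.1128×1400.47 = 518.9760 per 100,000.
Ratio = 340.7482 ÷ 518.9760 = 0.65658.

0.657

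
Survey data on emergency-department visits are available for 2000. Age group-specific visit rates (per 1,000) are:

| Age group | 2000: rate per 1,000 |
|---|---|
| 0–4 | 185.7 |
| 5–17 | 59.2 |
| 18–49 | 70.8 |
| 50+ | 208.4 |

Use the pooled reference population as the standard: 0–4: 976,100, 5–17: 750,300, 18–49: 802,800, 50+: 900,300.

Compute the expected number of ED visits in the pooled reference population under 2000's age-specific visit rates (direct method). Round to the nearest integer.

470140

Expected ED visits = Σ (standard pop × age-specific rate ÷ 1,000)
= 976,100×185.7/1,000 + 750,300×59.2/1,000 + 802,800×70.8/1,000 + 900,300×208.4/1,000
= 181261.77 + 44417.76 + 56838.24 + 187622.52 = 470140.29.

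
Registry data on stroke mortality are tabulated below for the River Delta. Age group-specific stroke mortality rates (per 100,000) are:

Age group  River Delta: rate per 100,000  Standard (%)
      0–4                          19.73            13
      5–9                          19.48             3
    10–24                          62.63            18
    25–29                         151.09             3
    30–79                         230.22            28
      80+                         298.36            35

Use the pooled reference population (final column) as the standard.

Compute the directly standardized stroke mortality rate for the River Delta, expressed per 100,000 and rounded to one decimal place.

Standard weights: 0.13, 0.03, 0.18, 0.03, 0.28, 0.35.
Standardized rate: 0.1300×19.73 + 0.0300×19.48 + 0.1800×62.63 + 0.0300×151.09 + 0.2800×230.22 + 0.3500×298.36 = 187.8430 per 100,000.

187.8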